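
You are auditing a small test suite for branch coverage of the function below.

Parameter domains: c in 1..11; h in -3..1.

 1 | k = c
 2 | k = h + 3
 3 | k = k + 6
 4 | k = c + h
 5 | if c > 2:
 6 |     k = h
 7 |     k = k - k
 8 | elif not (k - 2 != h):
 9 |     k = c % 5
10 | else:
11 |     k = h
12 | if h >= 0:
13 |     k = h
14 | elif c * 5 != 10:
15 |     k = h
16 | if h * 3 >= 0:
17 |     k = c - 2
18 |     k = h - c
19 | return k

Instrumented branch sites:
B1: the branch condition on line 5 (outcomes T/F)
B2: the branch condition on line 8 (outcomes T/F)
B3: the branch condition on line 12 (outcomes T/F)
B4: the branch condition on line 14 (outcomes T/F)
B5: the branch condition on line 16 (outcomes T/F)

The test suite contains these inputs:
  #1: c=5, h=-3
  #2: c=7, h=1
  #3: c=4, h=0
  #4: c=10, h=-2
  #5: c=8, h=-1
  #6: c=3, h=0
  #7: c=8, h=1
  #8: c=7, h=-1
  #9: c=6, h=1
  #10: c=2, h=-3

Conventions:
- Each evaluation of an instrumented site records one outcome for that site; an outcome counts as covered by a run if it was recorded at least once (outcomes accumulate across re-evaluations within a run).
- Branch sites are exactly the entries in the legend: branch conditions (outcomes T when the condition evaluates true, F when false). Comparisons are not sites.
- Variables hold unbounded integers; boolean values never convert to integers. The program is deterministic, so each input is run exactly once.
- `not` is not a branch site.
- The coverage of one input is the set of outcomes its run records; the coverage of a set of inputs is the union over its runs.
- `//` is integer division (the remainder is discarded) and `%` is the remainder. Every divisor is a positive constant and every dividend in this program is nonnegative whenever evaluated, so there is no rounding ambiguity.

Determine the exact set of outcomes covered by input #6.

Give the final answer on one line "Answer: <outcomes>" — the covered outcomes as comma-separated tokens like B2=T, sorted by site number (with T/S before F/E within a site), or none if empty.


Tracing the run of input #6 (c=3, h=0):
  B1->T, B3->T, B5->T
deduplicating events, the covered set is: B1=T, B3=T, B5=T
Answer: B1=T, B3=T, B5=T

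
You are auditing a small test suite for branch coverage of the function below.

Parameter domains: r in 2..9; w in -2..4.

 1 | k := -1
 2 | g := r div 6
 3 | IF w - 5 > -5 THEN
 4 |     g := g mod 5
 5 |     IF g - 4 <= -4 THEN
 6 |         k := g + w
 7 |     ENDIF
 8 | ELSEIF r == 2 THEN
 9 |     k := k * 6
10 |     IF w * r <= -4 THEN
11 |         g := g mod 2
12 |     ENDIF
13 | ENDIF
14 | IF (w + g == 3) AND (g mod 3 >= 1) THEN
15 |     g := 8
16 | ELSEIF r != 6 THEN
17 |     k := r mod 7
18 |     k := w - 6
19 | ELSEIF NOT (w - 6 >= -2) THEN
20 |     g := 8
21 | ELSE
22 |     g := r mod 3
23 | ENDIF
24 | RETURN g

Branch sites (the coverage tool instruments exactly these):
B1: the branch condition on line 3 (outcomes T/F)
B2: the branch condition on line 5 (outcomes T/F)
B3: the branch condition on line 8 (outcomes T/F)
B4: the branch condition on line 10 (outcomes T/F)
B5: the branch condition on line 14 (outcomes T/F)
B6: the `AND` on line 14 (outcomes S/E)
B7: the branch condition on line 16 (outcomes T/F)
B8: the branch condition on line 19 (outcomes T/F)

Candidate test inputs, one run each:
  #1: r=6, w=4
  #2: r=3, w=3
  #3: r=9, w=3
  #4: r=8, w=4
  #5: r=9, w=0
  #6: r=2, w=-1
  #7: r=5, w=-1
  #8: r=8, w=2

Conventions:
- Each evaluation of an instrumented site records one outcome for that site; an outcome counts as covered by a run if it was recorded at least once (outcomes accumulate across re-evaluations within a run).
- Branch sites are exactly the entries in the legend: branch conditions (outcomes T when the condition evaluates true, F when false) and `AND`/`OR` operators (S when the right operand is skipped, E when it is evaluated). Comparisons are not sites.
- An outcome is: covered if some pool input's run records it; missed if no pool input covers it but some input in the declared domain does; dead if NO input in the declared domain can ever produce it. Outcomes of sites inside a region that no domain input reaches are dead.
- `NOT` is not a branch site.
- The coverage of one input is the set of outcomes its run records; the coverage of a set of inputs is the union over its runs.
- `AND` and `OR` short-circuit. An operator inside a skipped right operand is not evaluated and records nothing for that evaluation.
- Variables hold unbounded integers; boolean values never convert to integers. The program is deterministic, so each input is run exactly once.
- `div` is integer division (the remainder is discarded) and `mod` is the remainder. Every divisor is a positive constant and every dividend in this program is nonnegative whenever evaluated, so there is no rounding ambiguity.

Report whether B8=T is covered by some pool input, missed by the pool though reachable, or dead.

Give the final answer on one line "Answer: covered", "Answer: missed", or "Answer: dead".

no pool input records B8=T
but domain input (r=6, w=-2) does record it -> reachable, so missed

Answer: missed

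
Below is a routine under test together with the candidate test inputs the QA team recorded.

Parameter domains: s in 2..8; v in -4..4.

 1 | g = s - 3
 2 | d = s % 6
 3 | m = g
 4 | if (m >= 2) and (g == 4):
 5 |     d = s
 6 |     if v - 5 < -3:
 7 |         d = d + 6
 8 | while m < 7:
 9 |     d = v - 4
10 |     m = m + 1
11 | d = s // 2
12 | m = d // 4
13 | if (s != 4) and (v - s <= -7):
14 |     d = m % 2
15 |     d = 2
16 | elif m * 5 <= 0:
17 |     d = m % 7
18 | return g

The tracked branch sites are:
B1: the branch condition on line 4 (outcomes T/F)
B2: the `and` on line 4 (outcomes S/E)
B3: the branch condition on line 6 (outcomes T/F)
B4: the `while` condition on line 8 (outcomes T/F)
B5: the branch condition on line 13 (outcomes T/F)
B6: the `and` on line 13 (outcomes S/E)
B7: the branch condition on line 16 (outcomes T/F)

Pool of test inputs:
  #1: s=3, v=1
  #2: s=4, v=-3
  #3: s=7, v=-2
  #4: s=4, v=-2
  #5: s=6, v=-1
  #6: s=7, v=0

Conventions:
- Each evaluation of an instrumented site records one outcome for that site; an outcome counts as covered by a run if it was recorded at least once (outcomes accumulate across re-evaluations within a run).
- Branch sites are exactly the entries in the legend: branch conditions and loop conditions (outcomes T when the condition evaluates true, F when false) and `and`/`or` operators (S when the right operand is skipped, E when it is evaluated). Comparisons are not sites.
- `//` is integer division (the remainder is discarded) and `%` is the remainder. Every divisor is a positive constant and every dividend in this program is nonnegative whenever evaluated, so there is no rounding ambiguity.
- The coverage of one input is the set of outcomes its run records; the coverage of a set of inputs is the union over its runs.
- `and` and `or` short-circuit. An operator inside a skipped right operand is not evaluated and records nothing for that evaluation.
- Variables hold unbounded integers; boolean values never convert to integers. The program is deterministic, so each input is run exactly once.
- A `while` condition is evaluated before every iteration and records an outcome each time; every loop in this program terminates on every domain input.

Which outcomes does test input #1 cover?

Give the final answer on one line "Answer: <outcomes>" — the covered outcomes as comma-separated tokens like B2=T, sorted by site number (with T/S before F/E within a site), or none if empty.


Running input #1 (s=3, v=1), event by event:
  B2->S, B1->F, B4->T, B4->T, B4->T, B4->T, B4->T, B4->T, B4->T, B4->F
  B6->E, B5->F, B7->T
distinct outcomes covered: B1=F, B2=S, B4=T, B4=F, B5=F, B6=E, B7=T
Answer: B1=F, B2=S, B4=T, B4=F, B5=F, B6=E, B7=T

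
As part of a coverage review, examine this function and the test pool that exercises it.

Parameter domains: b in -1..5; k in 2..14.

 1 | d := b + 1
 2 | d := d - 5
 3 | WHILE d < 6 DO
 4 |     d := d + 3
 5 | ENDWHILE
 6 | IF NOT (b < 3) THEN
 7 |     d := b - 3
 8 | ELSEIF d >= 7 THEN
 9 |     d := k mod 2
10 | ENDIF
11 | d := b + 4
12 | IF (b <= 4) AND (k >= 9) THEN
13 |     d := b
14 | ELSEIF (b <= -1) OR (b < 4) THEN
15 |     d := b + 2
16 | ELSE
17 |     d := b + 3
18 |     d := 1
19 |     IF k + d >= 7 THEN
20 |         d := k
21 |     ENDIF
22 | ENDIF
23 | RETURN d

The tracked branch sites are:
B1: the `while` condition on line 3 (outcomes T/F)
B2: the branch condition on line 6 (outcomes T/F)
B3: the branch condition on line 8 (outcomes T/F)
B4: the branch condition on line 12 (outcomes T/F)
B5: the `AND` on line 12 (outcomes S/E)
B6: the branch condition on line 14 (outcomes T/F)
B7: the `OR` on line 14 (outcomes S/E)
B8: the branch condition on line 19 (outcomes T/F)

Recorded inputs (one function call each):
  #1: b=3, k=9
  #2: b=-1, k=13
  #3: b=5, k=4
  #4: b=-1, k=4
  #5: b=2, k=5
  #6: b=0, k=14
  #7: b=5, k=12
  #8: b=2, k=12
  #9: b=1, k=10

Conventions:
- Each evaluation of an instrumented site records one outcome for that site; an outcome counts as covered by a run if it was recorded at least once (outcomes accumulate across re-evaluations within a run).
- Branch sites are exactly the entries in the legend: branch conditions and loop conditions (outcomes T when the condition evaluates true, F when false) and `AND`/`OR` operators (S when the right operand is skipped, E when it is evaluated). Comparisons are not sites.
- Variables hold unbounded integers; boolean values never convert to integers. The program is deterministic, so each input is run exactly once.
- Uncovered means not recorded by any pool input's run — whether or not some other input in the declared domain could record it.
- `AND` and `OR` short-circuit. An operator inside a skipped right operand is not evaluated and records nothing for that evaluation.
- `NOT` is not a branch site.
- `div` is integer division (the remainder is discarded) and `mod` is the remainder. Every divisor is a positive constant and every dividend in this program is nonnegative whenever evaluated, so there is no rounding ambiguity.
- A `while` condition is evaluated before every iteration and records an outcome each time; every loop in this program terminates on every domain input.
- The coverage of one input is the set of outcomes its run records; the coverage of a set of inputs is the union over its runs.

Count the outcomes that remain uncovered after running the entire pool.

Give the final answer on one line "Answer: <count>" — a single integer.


run #1 (b=3, k=9) records B1=T, B1=F, B2=T, B4=T, B5=E
run #2 (b=-1, k=13) records B1=T, B1=F, B2=F, B3=T, B4=T, B5=E
run #3 (b=5, k=4) records B1=T, B1=F, B2=T, B4=F, B5=S, B6=F, B7=E, B8=F
run #4 (b=-1, k=4) records B1=T, B1=F, B2=F, B3=T, B4=F, B5=E, B6=T, B7=S
run #5 (b=2, k=5) records B1=T, B1=F, B2=F, B3=T, B4=F, B5=E, B6=T, B7=E
run #6 (b=0, k=14) records B1=T, B1=F, B2=F, B3=T, B4=T, B5=E
run #7 (b=5, k=12) records B1=T, B1=F, B2=T, B4=F, B5=S, B6=F, B7=E, B8=T
run #8 (b=2, k=12) records B1=T, B1=F, B2=F, B3=T, B4=T, B5=E
run #9 (b=1, k=10) records B1=T, B1=F, B2=F, B3=F, B4=T, B5=E
union over the pool: B1=T, B1=F, B2=T, B2=F, B3=T, B3=F, B4=T, B4=F, B5=S, B5=E, B6=T, B6=F, B7=S, B7=E, B8=T, B8=F
uncovered (0 of 16): none
Answer: 0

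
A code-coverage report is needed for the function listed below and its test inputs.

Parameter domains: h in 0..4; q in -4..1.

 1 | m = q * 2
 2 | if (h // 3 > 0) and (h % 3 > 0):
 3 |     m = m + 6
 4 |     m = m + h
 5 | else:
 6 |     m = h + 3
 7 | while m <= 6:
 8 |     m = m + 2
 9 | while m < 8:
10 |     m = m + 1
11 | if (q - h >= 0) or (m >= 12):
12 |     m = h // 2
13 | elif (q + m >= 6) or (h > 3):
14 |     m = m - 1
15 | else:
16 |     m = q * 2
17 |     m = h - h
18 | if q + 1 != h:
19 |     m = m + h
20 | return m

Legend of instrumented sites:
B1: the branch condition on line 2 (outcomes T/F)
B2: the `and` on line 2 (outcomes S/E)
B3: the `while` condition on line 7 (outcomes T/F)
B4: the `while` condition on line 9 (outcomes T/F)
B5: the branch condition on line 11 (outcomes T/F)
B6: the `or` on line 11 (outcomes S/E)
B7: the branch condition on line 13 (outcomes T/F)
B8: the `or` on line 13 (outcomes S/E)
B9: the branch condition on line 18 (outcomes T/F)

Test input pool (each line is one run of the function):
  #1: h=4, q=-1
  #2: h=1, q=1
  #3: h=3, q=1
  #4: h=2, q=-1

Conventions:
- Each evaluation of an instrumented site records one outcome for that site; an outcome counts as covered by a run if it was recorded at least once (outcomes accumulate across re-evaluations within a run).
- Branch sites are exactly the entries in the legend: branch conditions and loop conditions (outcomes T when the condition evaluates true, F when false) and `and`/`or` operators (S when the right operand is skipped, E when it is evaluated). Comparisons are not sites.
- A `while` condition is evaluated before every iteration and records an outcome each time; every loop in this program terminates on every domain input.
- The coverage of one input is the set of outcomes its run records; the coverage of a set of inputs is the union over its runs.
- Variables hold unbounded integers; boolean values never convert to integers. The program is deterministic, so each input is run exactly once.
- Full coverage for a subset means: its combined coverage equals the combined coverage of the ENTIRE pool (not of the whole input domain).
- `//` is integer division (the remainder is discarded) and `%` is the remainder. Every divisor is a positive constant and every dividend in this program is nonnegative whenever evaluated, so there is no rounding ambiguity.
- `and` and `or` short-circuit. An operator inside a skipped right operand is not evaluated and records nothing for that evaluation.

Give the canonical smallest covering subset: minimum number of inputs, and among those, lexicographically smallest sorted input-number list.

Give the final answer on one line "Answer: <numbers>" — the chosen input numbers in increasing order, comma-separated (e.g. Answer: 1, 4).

test 1 (h=4, q=-1) fires B2->E, B1->T, B3->F, B4->F, B6->E, B5->F, B8->S, B7->T, B9->T; hits B1=T, B2=E, B3=F, B4=F, B5=F, B6=E, B7=T, B8=S, B9=T
test 2 (h=1, q=1) fires B2->S, B1->F, B3->T, B3->T, B3->F, B4->F, B6->S, B5->T, B9->T; hits B1=F, B2=S, B3=T, B3=F, B4=F, B5=T, B6=S, B9=T
test 3 (h=3, q=1) fires B2->E, B1->F, B3->T, B3->F, B4->F, B6->E, B5->F, B8->S, B7->T, B9->T; hits B1=F, B2=E, B3=T, B3=F, B4=F, B5=F, B6=E, B7=T, B8=S, B9=T
test 4 (h=2, q=-1) fires B2->S, B1->F, B3->T, B3->F, B4->T, B4->F, B6->E, B5->F, B8->S, B7->T, B9->T; hits B1=F, B2=S, B3=T, B3=F, B4=T, B4=F, B5=F, B6=E, B7=T, B8=S, B9=T
the full pool covers 15 outcomes: B1=T, B1=F, B2=S, B2=E, B3=T, B3=F, B4=T, B4=F, B5=T, B5=F, B6=S, B6=E, B7=T, B8=S, B9=T
no size-1 subset reaches all 15 outcomes (best union: 11/15)
no size-2 subset reaches all 15 outcomes (best union: 14/15)
at size 3, {1, 2, 4} reaches all 15 outcomes; every lexicographically earlier size-3 subset fails

Answer: 1, 2, 4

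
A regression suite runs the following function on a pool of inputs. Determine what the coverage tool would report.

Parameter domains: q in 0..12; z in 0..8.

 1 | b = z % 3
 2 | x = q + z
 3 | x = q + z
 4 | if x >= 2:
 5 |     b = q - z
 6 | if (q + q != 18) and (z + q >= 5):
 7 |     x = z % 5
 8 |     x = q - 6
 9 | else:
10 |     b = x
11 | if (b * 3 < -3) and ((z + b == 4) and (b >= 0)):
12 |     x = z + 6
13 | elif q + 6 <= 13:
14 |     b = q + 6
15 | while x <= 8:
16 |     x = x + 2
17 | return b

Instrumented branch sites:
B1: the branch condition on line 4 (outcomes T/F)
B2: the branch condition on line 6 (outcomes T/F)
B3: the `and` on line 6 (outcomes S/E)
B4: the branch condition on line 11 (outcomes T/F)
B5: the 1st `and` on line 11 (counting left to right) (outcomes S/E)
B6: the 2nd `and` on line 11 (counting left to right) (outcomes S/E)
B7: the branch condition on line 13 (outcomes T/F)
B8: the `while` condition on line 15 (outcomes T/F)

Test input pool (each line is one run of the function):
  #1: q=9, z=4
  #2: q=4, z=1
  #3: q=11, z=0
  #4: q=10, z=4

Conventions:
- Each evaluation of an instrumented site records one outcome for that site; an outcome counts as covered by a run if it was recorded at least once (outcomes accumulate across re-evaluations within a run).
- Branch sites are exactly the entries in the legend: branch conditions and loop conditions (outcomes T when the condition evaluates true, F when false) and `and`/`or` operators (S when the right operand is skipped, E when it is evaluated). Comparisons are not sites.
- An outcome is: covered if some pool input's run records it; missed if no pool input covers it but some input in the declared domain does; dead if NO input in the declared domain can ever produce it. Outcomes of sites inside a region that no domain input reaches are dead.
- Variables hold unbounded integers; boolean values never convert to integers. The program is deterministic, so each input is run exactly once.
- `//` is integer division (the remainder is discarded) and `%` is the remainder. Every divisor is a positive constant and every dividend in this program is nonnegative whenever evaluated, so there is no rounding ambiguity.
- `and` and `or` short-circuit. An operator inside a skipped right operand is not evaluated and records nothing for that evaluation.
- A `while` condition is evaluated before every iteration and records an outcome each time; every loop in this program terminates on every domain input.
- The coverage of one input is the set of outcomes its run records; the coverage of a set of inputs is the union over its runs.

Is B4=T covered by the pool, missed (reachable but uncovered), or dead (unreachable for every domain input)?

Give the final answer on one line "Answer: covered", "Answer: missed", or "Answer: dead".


no pool input records B4=T
checking all 117 inputs in the declared domain: B4=T is never recorded -> dead
Answer: dead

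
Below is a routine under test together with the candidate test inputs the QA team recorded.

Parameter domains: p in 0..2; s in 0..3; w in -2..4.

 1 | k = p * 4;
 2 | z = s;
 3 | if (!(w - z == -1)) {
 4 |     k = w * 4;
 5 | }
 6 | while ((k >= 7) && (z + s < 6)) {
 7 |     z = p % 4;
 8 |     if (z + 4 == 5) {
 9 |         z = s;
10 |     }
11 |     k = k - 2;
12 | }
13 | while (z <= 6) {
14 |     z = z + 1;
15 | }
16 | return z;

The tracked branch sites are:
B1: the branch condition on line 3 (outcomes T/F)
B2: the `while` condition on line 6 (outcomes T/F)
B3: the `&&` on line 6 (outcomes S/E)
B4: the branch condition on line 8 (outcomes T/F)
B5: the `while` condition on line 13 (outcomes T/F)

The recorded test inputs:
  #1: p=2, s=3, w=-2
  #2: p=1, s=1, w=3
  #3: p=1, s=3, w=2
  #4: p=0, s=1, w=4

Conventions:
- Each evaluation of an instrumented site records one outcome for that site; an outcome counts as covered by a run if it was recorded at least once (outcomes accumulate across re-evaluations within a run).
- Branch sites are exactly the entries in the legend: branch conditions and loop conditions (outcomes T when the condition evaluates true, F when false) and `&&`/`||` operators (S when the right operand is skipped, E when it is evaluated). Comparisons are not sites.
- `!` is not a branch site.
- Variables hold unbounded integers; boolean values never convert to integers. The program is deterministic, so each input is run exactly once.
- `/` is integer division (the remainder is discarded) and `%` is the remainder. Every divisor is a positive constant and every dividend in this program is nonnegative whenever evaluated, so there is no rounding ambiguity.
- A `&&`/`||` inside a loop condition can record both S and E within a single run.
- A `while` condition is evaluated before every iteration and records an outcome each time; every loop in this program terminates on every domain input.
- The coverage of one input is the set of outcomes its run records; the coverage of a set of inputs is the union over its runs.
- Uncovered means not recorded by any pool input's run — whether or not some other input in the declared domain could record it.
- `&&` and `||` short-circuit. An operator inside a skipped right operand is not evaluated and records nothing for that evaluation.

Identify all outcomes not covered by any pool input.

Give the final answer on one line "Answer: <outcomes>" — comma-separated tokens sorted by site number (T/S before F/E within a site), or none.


run #1 (p=2, s=3, w=-2) runs B1->T, B3->S, B2->F, B5->T, B5->T, B5->T, B5->T, B5->F; records B1=T, B2=F, B3=S, B5=T, B5=F
run #2 (p=1, s=1, w=3) runs B1->T, B3->E, B2->T, B4->T, B3->E, B2->T, B4->T, B3->E, B2->T, B4->T, B3->S, B2->F, B5->T, B5->T, ...; records B1=T, B2=T, B2=F, B3=S, B3=E, B4=T, B5=T, B5=F
run #3 (p=1, s=3, w=2) runs B1->F, B3->S, B2->F, B5->T, B5->T, B5->T, B5->T, B5->F; records B1=F, B2=F, B3=S, B5=T, B5=F
run #4 (p=0, s=1, w=4) runs B1->T, B3->E, B2->T, B4->F, B3->E, B2->T, B4->F, B3->E, B2->T, B4->F, B3->E, B2->T, B4->F, B3->E, ...; records B1=T, B2=T, B2=F, B3=S, B3=E, B4=F, B5=T, B5=F
union over the pool: B1=T, B1=F, B2=T, B2=F, B3=S, B3=E, B4=T, B4=F, B5=T, B5=F
uncovered (0 of 10): none
Answer: none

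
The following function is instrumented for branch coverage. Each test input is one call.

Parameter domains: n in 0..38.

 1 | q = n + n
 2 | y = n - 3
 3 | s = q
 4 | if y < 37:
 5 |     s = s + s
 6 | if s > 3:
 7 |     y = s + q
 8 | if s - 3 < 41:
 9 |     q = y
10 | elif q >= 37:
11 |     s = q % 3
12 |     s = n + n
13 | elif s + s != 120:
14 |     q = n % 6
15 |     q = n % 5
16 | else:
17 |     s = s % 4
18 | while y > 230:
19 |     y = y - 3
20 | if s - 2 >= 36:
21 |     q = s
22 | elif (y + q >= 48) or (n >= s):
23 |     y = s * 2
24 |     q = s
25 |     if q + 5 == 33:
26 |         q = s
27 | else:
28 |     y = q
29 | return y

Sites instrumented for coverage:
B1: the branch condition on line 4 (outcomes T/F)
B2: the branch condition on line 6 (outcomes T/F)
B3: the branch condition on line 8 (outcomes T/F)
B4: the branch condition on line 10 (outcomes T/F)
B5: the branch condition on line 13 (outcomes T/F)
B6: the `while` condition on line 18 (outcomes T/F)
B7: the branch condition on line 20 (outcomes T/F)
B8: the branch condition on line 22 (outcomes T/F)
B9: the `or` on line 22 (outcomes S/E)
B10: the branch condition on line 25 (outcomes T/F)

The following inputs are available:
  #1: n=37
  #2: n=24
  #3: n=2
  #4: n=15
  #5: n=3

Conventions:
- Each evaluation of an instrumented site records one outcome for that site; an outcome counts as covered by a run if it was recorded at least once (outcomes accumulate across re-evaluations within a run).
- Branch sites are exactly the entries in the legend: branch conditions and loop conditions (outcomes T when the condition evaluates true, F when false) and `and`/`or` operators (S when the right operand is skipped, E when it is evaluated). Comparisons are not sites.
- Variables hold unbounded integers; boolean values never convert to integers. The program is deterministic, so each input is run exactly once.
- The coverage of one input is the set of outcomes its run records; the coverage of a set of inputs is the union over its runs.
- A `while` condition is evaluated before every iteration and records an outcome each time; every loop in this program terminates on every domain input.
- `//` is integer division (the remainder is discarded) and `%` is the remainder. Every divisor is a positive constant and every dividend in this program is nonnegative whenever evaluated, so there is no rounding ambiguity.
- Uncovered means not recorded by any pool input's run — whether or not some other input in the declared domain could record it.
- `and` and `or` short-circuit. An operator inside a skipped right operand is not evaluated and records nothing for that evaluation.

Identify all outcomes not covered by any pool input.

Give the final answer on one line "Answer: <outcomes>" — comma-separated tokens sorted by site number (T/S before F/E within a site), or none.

#1 (n=37) -> B1->T, B2->T, B3->F, B4->T, B6->F, B7->T; covered: B1=T, B2=T, B3=F, B4=T, B6=F, B7=T
#2 (n=24) -> B1->T, B2->T, B3->F, B4->T, B6->F, B7->T; covered: B1=T, B2=T, B3=F, B4=T, B6=F, B7=T
#3 (n=2) -> B1->T, B2->T, B3->T, B6->F, B7->F, B9->E, B8->F; covered: B1=T, B2=T, B3=T, B6=F, B7=F, B8=F, B9=E
#4 (n=15) -> B1->T, B2->T, B3->F, B4->F, B5->F, B6->F, B7->F, B9->S, B8->T, B10->F; covered: B1=T, B2=T, B3=F, B4=F, B5=F, B6=F, B7=F, B8=T, B9=S, B10=F
#5 (n=3) -> B1->T, B2->T, B3->T, B6->F, B7->F, B9->E, B8->F; covered: B1=T, B2=T, B3=T, B6=F, B7=F, B8=F, B9=E
union over the pool: B1=T, B2=T, B3=T, B3=F, B4=T, B4=F, B5=F, B6=F, B7=T, B7=F, B8=T, B8=F, B9=S, B9=E, B10=F
uncovered (5 of 20): B1=F, B2=F, B5=T, B6=T, B10=T

Answer: B1=F, B2=F, B5=T, B6=T, B10=T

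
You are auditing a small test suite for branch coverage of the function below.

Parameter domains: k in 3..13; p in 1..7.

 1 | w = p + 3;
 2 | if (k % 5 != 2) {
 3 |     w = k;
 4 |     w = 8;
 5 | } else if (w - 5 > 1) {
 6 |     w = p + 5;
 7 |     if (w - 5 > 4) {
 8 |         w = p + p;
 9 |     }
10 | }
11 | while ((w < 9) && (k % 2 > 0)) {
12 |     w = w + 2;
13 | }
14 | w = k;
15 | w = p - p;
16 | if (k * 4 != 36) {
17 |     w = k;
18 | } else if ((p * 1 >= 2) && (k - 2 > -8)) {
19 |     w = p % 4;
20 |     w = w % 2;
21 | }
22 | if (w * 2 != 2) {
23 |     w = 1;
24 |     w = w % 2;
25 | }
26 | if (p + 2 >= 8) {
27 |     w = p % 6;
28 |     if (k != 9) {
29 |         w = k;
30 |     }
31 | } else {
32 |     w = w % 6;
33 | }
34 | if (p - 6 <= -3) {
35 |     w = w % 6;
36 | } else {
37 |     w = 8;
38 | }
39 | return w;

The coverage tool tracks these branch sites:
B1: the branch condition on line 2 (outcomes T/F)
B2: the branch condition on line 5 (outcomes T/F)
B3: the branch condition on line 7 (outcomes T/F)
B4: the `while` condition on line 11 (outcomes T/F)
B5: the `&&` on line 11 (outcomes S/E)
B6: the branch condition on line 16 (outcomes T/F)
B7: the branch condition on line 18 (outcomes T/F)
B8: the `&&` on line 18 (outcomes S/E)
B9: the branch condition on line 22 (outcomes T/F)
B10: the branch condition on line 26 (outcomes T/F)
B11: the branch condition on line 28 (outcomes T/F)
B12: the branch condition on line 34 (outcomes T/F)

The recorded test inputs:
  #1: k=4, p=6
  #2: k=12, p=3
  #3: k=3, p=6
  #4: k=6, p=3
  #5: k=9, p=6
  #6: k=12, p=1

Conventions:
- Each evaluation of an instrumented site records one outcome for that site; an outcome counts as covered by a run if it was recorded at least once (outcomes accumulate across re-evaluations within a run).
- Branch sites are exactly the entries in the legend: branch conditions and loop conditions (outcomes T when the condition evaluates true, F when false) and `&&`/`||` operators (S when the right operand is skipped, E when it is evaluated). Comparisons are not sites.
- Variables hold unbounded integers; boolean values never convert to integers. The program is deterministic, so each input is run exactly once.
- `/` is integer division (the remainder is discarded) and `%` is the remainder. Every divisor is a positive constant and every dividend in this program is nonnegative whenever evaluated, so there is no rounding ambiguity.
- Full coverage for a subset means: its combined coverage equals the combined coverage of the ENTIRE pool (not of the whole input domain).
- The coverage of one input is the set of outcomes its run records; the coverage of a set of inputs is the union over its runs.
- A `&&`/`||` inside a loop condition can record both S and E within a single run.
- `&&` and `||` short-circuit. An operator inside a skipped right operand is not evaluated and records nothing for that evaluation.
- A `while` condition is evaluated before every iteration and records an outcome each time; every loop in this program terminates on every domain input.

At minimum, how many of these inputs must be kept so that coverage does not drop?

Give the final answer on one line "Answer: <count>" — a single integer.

run #1 (k=4, p=6) runs B1->T, B5->E, B4->F, B6->T, B9->T, B10->T, B11->T, B12->F; records B1=T, B4=F, B5=E, B6=T, B9=T, B10=T, B11=T, B12=F
run #2 (k=12, p=3) runs B1->F, B2->F, B5->E, B4->F, B6->T, B9->T, B10->F, B12->T; records B1=F, B2=F, B4=F, B5=E, B6=T, B9=T, B10=F, B12=T
run #3 (k=3, p=6) runs B1->T, B5->E, B4->T, B5->S, B4->F, B6->T, B9->T, B10->T, B11->T, B12->F; records B1=T, B4=T, B4=F, B5=S, B5=E, B6=T, B9=T, B10=T, B11=T, B12=F
run #4 (k=6, p=3) runs B1->T, B5->E, B4->F, B6->T, B9->T, B10->F, B12->T; records B1=T, B4=F, B5=E, B6=T, B9=T, B10=F, B12=T
run #5 (k=9, p=6) runs B1->T, B5->E, B4->T, B5->S, B4->F, B6->F, B8->E, B7->T, B9->T, B10->T, B11->F, B12->F; records B1=T, B4=T, B4=F, B5=S, B5=E, B6=F, B7=T, B8=E, B9=T, B10=T, B11=F, B12=F
run #6 (k=12, p=1) runs B1->F, B2->F, B5->E, B4->F, B6->T, B9->T, B10->F, B12->T; records B1=F, B2=F, B4=F, B5=E, B6=T, B9=T, B10=F, B12=T
the full pool covers 18 outcomes: B1=T, B1=F, B2=F, B4=T, B4=F, B5=S, B5=E, B6=T, B6=F, B7=T, B8=E, B9=T, B10=T, B10=F, B11=T, B11=F, B12=T, B12=F
size 1 is not enough: best union over all size-1 subsets is 12/18
size 2 is not enough: best union over all size-2 subsets is 17/18
at size 3, {1, 2, 5} reaches all 18 outcomes; every lexicographically earlier size-3 subset fails

Answer: 3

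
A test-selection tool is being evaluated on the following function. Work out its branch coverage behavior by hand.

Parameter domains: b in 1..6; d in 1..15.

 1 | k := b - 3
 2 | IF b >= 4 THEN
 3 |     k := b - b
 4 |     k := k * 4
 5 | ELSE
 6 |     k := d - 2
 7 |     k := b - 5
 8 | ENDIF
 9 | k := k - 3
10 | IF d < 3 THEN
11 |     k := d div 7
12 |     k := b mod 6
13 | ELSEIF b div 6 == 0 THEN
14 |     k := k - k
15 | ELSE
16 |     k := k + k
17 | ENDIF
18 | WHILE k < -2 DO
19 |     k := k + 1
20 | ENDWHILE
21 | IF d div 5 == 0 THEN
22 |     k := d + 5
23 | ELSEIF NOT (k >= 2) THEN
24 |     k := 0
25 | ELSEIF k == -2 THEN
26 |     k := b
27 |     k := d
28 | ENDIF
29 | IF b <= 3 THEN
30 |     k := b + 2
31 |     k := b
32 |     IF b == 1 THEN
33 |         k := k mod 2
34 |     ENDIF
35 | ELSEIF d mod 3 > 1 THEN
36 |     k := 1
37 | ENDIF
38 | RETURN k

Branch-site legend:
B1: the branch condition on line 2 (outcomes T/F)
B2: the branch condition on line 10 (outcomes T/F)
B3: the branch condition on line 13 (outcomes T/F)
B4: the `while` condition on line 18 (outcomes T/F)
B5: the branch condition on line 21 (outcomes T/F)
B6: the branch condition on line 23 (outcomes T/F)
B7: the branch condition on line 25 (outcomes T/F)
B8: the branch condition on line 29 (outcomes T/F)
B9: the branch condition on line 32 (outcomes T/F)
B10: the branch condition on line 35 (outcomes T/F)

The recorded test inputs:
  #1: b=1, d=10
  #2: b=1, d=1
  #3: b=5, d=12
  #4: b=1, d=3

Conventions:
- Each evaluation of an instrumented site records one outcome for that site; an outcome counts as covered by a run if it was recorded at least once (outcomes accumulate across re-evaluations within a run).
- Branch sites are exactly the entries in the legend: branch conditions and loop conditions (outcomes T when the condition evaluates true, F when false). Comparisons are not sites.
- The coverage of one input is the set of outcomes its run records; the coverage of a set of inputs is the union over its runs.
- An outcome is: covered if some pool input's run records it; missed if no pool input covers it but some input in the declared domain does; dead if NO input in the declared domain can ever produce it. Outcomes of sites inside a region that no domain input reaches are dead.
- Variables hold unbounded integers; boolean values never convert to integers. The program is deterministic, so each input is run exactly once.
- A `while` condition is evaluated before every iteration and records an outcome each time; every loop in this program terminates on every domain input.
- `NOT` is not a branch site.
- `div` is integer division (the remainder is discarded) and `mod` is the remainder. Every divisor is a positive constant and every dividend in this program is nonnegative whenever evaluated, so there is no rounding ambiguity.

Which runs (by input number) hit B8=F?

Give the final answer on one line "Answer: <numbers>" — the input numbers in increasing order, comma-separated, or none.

input #1 (b=1, d=10): does not record B8=F
input #2 (b=1, d=1): does not record B8=F
input #3 (b=5, d=12): records B8=F
input #4 (b=1, d=3): does not record B8=F

Answer: 3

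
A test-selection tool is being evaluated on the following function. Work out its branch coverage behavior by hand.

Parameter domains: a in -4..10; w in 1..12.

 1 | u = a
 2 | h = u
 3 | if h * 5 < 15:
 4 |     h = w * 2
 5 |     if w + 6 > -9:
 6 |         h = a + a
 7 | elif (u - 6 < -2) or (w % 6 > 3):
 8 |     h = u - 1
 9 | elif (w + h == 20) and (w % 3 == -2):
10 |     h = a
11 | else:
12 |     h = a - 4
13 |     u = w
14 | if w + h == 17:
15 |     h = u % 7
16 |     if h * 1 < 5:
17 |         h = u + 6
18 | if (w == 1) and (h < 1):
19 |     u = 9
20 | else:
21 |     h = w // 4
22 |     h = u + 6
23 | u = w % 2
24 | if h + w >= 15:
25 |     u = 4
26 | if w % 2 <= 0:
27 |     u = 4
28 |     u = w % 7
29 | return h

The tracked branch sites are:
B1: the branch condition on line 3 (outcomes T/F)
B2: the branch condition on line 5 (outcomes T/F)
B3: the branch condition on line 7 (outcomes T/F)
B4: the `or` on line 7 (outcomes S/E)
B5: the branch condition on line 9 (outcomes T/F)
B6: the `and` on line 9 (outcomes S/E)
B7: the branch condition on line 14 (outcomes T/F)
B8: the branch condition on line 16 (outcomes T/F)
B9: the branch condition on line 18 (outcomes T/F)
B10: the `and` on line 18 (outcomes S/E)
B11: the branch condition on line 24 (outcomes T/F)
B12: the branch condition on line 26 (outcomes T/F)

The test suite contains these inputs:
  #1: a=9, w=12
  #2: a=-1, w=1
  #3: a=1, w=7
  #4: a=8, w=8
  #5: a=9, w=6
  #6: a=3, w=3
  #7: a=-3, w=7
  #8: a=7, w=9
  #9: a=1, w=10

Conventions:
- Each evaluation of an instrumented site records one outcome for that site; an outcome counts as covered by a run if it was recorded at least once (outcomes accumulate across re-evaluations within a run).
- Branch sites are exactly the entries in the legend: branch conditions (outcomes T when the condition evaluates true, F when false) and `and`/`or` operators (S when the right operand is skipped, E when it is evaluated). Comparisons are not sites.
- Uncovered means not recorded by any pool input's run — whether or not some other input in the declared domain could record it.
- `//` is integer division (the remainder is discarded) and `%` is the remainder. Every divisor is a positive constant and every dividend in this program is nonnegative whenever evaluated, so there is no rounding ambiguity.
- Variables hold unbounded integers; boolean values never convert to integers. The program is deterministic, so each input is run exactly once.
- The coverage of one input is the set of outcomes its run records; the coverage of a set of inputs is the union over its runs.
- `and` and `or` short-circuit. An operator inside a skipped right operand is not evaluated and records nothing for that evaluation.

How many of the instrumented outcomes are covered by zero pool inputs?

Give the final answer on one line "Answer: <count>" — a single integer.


test 1 (a=9, w=12) hits B1=F, B3=F, B4=E, B5=F, B6=S, B7=T, B8=F, B9=F, B10=S, B11=T, B12=T
test 2 (a=-1, w=1) hits B1=T, B2=T, B7=F, B9=T, B10=E, B11=F, B12=F
test 3 (a=1, w=7) hits B1=T, B2=T, B7=F, B9=F, B10=S, B11=F, B12=F
test 4 (a=8, w=8) hits B1=F, B3=F, B4=E, B5=F, B6=S, B7=F, B9=F, B10=S, B11=T, B12=T
test 5 (a=9, w=6) hits B1=F, B3=F, B4=E, B5=F, B6=S, B7=F, B9=F, B10=S, B11=T, B12=T
test 6 (a=3, w=3) hits B1=F, B3=T, B4=S, B7=F, B9=F, B10=S, B11=F, B12=F
test 7 (a=-3, w=7) hits B1=T, B2=T, B7=F, B9=F, B10=S, B11=F, B12=F
test 8 (a=7, w=9) hits B1=F, B3=F, B4=E, B5=F, B6=S, B7=F, B9=F, B10=S, B11=T, B12=F
test 9 (a=1, w=10) hits B1=T, B2=T, B7=F, B9=F, B10=S, B11=T, B12=T
union over the pool: B1=T, B1=F, B2=T, B3=T, B3=F, B4=S, B4=E, B5=F, B6=S, B7=T, B7=F, B8=F, B9=T, B9=F, B10=S, B10=E, B11=T, B11=F, B12=T, B12=F
uncovered (4 of 24): B2=F, B5=T, B6=E, B8=T
Answer: 4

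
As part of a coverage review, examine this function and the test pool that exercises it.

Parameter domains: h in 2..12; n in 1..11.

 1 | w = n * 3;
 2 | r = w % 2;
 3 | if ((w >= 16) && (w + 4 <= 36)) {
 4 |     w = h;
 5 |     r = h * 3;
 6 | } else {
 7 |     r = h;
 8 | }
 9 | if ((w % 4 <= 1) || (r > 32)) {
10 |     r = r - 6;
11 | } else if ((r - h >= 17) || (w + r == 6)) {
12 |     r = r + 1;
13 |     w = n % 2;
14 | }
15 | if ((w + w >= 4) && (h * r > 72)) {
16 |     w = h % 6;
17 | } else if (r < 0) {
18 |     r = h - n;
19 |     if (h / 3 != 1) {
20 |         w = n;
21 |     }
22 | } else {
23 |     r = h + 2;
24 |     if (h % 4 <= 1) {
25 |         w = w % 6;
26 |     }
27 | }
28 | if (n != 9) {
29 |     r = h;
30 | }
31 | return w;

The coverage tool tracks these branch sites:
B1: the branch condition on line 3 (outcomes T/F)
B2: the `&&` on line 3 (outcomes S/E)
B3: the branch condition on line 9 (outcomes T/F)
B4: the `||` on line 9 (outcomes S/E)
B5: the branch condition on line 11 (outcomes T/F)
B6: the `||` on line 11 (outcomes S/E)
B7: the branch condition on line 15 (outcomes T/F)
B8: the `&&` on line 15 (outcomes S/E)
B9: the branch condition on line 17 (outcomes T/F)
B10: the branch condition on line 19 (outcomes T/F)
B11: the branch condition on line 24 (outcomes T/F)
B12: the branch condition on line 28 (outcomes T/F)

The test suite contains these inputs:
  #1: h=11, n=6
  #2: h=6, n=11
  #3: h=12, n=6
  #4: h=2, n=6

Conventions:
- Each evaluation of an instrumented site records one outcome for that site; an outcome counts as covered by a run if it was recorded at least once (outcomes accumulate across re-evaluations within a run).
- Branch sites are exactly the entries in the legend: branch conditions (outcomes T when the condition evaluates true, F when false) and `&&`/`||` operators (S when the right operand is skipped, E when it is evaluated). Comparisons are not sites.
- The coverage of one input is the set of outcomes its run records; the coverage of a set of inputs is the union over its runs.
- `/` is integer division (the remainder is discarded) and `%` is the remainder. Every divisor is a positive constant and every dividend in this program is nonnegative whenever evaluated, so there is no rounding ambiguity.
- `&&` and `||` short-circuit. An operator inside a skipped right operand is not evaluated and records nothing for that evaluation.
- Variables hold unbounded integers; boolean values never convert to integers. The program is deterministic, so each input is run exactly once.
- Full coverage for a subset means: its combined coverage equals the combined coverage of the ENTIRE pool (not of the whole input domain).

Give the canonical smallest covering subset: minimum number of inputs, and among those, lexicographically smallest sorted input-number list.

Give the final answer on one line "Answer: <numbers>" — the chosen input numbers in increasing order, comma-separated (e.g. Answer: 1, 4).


input #1 (h=11, n=6): events B2->E, B1->T, B4->E, B3->T, B8->E, B7->T, B12->T; covers B1=T, B2=E, B3=T, B4=E, B7=T, B8=E, B12=T
input #2 (h=6, n=11): events B2->E, B1->F, B4->S, B3->T, B8->E, B7->F, B9->F, B11->F, B12->T; covers B1=F, B2=E, B3=T, B4=S, B7=F, B8=E, B9=F, B11=F, B12=T
input #3 (h=12, n=6): events B2->E, B1->T, B4->S, B3->T, B8->E, B7->T, B12->T; covers B1=T, B2=E, B3=T, B4=S, B7=T, B8=E, B12=T
input #4 (h=2, n=6): events B2->E, B1->T, B4->E, B3->F, B6->E, B5->F, B8->E, B7->F, B9->F, B11->F, B12->T; covers B1=T, B2=E, B3=F, B4=E, B5=F, B6=E, B7=F, B8=E, B9=F, B11=F, B12=T
the full pool covers 15 outcomes: B1=T, B1=F, B2=E, B3=T, B3=F, B4=S, B4=E, B5=F, B6=E, B7=T, B7=F, B8=E, B9=F, B11=F, B12=T
size 1 is not enough: best union over all size-1 subsets is 11/15
size 2 is not enough: best union over all size-2 subsets is 14/15
the canonical winner is {1, 2, 4}: size 3, full 15-outcome coverage, earliest index list among size-3 covers
Answer: 1, 2, 4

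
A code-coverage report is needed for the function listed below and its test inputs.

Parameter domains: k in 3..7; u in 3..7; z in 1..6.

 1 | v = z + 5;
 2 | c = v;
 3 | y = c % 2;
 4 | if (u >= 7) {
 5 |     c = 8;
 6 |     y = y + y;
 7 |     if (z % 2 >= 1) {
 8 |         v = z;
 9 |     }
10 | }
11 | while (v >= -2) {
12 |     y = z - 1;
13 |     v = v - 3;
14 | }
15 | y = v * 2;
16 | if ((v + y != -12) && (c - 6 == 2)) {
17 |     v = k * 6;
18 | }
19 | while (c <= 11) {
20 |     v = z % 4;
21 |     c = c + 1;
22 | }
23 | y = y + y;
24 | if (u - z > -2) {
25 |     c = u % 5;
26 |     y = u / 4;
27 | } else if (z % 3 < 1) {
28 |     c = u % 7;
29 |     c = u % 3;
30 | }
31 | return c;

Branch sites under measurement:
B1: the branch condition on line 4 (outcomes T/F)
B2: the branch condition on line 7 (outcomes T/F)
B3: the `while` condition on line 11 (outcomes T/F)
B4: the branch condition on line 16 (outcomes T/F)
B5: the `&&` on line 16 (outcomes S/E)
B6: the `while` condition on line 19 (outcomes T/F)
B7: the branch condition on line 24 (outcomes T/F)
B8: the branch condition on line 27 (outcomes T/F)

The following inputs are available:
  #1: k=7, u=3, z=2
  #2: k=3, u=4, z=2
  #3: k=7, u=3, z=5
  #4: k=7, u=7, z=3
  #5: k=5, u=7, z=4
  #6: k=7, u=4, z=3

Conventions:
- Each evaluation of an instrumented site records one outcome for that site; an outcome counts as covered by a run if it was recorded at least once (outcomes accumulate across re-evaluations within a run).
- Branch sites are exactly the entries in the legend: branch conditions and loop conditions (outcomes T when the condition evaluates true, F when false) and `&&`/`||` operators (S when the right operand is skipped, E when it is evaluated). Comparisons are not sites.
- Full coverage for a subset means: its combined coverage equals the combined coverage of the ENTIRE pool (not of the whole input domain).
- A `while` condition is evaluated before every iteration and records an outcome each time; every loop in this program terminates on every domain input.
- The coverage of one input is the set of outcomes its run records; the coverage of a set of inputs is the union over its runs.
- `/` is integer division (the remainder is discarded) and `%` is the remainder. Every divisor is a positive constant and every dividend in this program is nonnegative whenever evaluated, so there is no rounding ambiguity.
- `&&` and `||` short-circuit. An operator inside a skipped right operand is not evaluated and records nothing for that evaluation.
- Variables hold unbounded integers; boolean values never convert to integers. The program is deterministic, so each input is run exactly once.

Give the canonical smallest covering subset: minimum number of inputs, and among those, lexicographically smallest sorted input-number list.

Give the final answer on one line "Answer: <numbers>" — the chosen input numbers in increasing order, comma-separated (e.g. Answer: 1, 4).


input #1 (k=7, u=3, z=2): covers B1=F, B3=T, B3=F, B4=F, B5=E, B6=T, B6=F, B7=T
input #2 (k=3, u=4, z=2): covers B1=F, B3=T, B3=F, B4=F, B5=E, B6=T, B6=F, B7=T
input #3 (k=7, u=3, z=5): covers B1=F, B3=T, B3=F, B4=F, B5=E, B6=T, B6=F, B7=F, B8=F
input #4 (k=7, u=7, z=3): covers B1=T, B2=T, B3=T, B3=F, B4=T, B5=E, B6=T, B6=F, B7=T
input #5 (k=5, u=7, z=4): covers B1=T, B2=F, B3=T, B3=F, B4=T, B5=E, B6=T, B6=F, B7=T
input #6 (k=7, u=4, z=3): covers B1=F, B3=T, B3=F, B4=F, B5=S, B6=T, B6=F, B7=T
pool-wide coverage (15 outcomes): B1=T, B1=F, B2=T, B2=F, B3=T, B3=F, B4=T, B4=F, B5=S, B5=E, B6=T, B6=F, B7=T, B7=F, B8=F
no size-1 subset reaches all 15 outcomes (best union: 9/15)
no size-2 subset reaches all 15 outcomes (best union: 13/15)
no size-3 subset reaches all 15 outcomes (best union: 14/15)
at size 4, {3, 4, 5, 6} reaches all 15 outcomes; every lexicographically earlier size-4 subset fails
Answer: 3, 4, 5, 6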